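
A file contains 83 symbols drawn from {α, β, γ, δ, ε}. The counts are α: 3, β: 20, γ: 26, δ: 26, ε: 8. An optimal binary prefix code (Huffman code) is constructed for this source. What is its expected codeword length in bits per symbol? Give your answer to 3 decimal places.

Probabilities are the counts divided by 83.
Repeatedly combine the two least-probable nodes; the expected code length is the sum of the merged weights.
merge 3/83 + 8/83 → 11/83
merge 11/83 + 20/83 → 31/83
merge 26/83 + 26/83 → 52/83
merge 31/83 + 52/83 → 1
L = 11/83 + 31/83 + 52/83 + 1 = 177/83 ≈ 2.133 bits/symbol.

2.133 bits/symbol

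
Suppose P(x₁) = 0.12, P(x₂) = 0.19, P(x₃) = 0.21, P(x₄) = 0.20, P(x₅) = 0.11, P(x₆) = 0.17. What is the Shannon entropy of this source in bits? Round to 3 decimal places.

H = −Σ pᵢ log₂ pᵢ.
−0.12·log₂(0.12) = 0.3671
−0.19·log₂(0.19) = 0.4552
−0.21·log₂(0.21) = 0.4728
−0.20·log₂(0.20) = 0.4644
−0.11·log₂(0.11) = 0.3503
−0.17·log₂(0.17) = 0.4346
Sum ≈ 2.5444 → 2.544 bits.

2.544 bits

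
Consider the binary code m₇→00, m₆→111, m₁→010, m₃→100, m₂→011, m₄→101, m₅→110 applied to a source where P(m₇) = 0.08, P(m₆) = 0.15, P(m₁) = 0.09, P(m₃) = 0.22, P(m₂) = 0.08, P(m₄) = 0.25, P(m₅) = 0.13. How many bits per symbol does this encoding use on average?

2.92 bits/symbol

L̄ = Σ pᵢ·ℓᵢ = 0.08·2 + 0.15·3 + 0.09·3 + 0.22·3 + 0.08·3 + 0.25·3 + 0.13·3 = 2.92 bits/symbol.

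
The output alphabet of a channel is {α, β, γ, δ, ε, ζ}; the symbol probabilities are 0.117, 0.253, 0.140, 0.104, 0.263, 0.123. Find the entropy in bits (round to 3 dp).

2.479 bits

H = −Σ pᵢ log₂ pᵢ.
−0.117·log₂(0.117) = 0.3622
−0.253·log₂(0.253) = 0.5016
−0.140·log₂(0.140) = 0.3971
−0.104·log₂(0.104) = 0.3396
−0.263·log₂(0.263) = 0.5068
−0.123·log₂(0.123) = 0.3719
Sum ≈ 2.4791 → 2.479 bits.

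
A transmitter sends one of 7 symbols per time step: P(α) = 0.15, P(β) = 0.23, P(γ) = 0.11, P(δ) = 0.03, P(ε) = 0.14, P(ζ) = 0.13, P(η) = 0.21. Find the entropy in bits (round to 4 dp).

2.6528 bits

H = −Σ pᵢ log₂ pᵢ.
−0.15·log₂(0.15) = 0.4105
−0.23·log₂(0.23) = 0.4877
−0.11·log₂(0.11) = 0.3503
−0.03·log₂(0.03) = 0.1518
−0.14·log₂(0.14) = 0.3971
−0.13·log₂(0.13) = 0.3826
−0.21·log₂(0.21) = 0.4728
Sum ≈ 2.6528 → 2.6528 bits.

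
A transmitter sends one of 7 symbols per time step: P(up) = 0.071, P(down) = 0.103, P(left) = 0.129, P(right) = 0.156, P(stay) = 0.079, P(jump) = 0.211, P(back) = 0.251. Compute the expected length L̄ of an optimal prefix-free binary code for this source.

2.688 bits/symbol

Repeatedly combine the two least-probable nodes; the expected code length is the sum of the merged weights.
merge 71/1000 + 79/1000 → 3/20
merge 103/1000 + 129/1000 → 29/125
merge 3/20 + 39/250 → 153/500
merge 211/1000 + 29/125 → 443/1000
merge 251/1000 + 153/500 → 557/1000
merge 443/1000 + 557/1000 → 1
L = 3/20 + 29/125 + 153/500 + 443/1000 + 557/1000 + 1 = 336/125 = 2.688 bits/symbol.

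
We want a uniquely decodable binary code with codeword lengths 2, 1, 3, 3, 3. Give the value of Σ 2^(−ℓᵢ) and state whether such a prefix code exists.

With common denominator 2^3 = 8: Σ 2^(−ℓᵢ) = 2/8 + 4/8 + 1/8 + 1/8 + 1/8 = 9/8 = 1.125.
Kraft's inequality requires Σ ≤ 1; here Σ = 1.125 > 1, so no such prefix code exists.

1.125; no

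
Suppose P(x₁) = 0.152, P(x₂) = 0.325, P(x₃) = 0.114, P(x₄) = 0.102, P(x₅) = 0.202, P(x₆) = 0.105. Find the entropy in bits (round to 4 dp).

2.4407 bits

H = −Σ pᵢ log₂ pᵢ.
−0.152·log₂(0.152) = 0.4131
−0.325·log₂(0.325) = 0.5270
−0.114·log₂(0.114) = 0.3571
−0.102·log₂(0.102) = 0.3359
−0.202·log₂(0.202) = 0.4661
−0.105·log₂(0.105) = 0.3414
Sum ≈ 2.4407 → 2.4407 bits.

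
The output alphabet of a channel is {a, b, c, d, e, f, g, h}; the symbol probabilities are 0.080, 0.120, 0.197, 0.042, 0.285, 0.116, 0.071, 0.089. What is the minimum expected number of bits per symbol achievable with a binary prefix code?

2.8 bits/symbol

Repeatedly combine the two least-probable nodes; the expected code length is the sum of the merged weights.
merge 21/500 + 71/1000 → 113/1000
merge 2/25 + 89/1000 → 169/1000
merge 113/1000 + 29/250 → 229/1000
merge 3/25 + 169/1000 → 289/1000
merge 197/1000 + 229/1000 → 213/500
merge 57/200 + 289/1000 → 287/500
merge 213/500 + 287/500 → 1
L = 113/1000 + 169/1000 + 229/1000 + 289/1000 + 213/500 + 287/500 + 1 = 14/5 = 2.8 bits/symbol.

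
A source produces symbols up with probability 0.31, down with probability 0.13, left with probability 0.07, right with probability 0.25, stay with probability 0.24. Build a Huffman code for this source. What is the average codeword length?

Repeatedly combine the two least-probable nodes; the expected code length is the sum of the merged weights.
merge 7/100 + 13/100 → 1/5
merge 1/5 + 6/25 → 11/25
merge 1/4 + 31/100 → 14/25
merge 11/25 + 14/25 → 1
L = 1/5 + 11/25 + 14/25 + 1 = 11/5 = 2.2 bits/symbol.

2.2 bits/symbol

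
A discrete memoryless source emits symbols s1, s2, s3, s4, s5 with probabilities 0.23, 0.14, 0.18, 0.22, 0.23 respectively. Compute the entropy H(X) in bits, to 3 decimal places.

H = −Σ pᵢ log₂ pᵢ.
−0.23·log₂(0.23) = 0.4877
−0.14·log₂(0.14) = 0.3971
−0.18·log₂(0.18) = 0.4453
−0.22·log₂(0.22) = 0.4806
−0.23·log₂(0.23) = 0.4877
Sum ≈ 2.2983 → 2.298 bits.

2.298 bits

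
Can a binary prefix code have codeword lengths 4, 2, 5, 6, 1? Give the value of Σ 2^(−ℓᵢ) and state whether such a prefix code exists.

0.859375; yes

With common denominator 2^6 = 64: Σ 2^(−ℓᵢ) = 4/64 + 16/64 + 2/64 + 1/64 + 32/64 = 55/64 = 0.859375.
Kraft's inequality requires Σ ≤ 1; here Σ = 0.859375 ≤ 1, so such a prefix code exists.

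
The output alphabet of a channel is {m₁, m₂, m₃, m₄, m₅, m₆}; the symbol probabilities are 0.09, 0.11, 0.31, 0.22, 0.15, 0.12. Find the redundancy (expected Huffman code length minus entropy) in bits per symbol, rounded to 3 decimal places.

Entropy H = −Σ p log₂ p ≈ 2.4449 bits.
Huffman merges: 9/100+11/100→1/5; 3/25+3/20→27/100; 1/5+11/50→21/50; 27/100+31/100→29/50; 21/50+29/50→1. L = 247/100 ≈ 2.4700.
L − H = 2.4700 − 2.4449 = 0.025 bits.

0.025 bits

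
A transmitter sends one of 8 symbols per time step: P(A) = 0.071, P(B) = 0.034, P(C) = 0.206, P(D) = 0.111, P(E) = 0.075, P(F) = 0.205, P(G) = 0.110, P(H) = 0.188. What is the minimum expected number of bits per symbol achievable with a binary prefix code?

2.874 bits/symbol

Repeatedly combine the two least-probable nodes; the expected code length is the sum of the merged weights.
merge 17/500 + 71/1000 → 21/200
merge 3/40 + 21/200 → 9/50
merge 11/100 + 111/1000 → 221/1000
merge 9/50 + 47/250 → 46/125
merge 41/200 + 103/500 → 411/1000
merge 221/1000 + 46/125 → 589/1000
merge 411/1000 + 589/1000 → 1
L = 21/200 + 9/50 + 221/1000 + 46/125 + 411/1000 + 589/1000 + 1 = 1437/500 = 2.874 bits/symbol.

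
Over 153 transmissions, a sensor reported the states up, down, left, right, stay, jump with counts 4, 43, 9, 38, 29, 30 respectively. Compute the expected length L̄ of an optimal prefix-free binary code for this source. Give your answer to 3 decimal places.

2.359 bits/symbol

Probabilities are the counts divided by 153.
Repeatedly combine the two least-probable nodes; the expected code length is the sum of the merged weights.
merge 4/153 + 1/17 → 13/153
merge 13/153 + 29/153 → 14/51
merge 10/51 + 38/153 → 4/9
merge 14/51 + 43/153 → 5/9
merge 4/9 + 5/9 → 1
L = 13/153 + 14/51 + 4/9 + 5/9 + 1 = 361/153 ≈ 2.359 bits/symbol.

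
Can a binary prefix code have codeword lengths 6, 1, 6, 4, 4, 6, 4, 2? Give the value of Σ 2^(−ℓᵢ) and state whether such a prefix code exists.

0.984375; yes

With common denominator 2^6 = 64: Σ 2^(−ℓᵢ) = 1/64 + 32/64 + 1/64 + 4/64 + 4/64 + 1/64 + 4/64 + 16/64 = 63/64 = 0.984375.
Kraft's inequality requires Σ ≤ 1; here Σ = 0.984375 ≤ 1, so such a prefix code exists.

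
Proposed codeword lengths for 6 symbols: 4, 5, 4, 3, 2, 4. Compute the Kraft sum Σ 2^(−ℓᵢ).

With common denominator 2^5 = 32: Σ 2^(−ℓᵢ) = 2/32 + 1/32 + 2/32 + 4/32 + 8/32 + 2/32 = 19/32 = 0.59375.

0.59375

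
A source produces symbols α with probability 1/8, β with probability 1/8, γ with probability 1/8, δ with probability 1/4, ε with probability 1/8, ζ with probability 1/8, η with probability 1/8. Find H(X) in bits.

Each probability is a power of 1/2, so log₂(1/p) is an integer.
H = Σ p·log₂(1/p) = 1/8·3 + 1/8·3 + 1/8·3 + 1/4·2 + 1/8·3 + 1/8·3 + 1/8·3 = 2.75 bits.

2.75 bits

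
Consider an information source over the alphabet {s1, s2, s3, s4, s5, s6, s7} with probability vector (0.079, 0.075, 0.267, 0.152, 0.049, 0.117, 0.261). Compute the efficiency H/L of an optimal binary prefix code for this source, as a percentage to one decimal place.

Entropy H = −Σ p log₂ p ≈ 2.5725 bits.
Huffman merges: 49/1000+3/40→31/250; 79/1000+117/1000→49/250; 31/250+19/125→69/250; 49/250+261/1000→457/1000; 267/1000+69/250→543/1000; 457/1000+543/1000→1. L = 649/250 ≈ 2.5960.
Efficiency = H/L = 2.5725/2.5960 = 99.1%.

99.1%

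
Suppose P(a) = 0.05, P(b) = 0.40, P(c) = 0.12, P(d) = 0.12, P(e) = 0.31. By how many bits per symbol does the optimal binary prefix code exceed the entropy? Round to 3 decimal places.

0.057 bits

Entropy H = −Σ p log₂ p ≈ 2.0028 bits.
Huffman merges: 1/20+3/25→17/100; 3/25+17/100→29/100; 29/100+31/100→3/5; 2/5+3/5→1. L = 103/50 ≈ 2.0600.
L − H = 2.0600 − 2.0028 = 0.057 bits.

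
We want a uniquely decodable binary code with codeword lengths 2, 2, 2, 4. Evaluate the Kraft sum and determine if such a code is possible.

0.8125; yes

With common denominator 2^4 = 16: Σ 2^(−ℓᵢ) = 4/16 + 4/16 + 4/16 + 1/16 = 13/16 = 0.8125.
Kraft's inequality requires Σ ≤ 1; here Σ = 0.8125 ≤ 1, so such a prefix code exists.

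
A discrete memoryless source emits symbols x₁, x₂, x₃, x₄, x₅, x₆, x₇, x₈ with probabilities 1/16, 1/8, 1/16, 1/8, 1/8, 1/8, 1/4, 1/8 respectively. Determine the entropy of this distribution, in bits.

2.875 bits

Each probability is a power of 1/2, so log₂(1/p) is an integer.
H = Σ p·log₂(1/p) = 1/16·4 + 1/8·3 + 1/16·4 + 1/8·3 + 1/8·3 + 1/8·3 + 1/4·2 + 1/8·3 = 2.875 bits.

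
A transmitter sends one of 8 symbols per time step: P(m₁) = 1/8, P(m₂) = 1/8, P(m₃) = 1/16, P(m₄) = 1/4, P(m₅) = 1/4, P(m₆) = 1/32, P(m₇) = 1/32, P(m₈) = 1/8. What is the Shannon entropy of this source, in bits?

2.6875 bits

Each probability is a power of 1/2, so log₂(1/p) is an integer.
H = Σ p·log₂(1/p) = 1/8·3 + 1/8·3 + 1/16·4 + 1/4·2 + 1/4·2 + 1/32·5 + 1/32·5 + 1/8·3 = 2.6875 bits.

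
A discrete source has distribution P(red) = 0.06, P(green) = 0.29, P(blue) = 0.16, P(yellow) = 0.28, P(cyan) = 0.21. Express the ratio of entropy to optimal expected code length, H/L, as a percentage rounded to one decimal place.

97.8%

Entropy H = −Σ p log₂ p ≈ 2.1715 bits.
Huffman merges: 3/50+4/25→11/50; 21/100+11/50→43/100; 7/25+29/100→57/100; 43/100+57/100→1. L = 111/50 ≈ 2.2200.
Efficiency = H/L = 2.1715/2.2200 = 97.8%.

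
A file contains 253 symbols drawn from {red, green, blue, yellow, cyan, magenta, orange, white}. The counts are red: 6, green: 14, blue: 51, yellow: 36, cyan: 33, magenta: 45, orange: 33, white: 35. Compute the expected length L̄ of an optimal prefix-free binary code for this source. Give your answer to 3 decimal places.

Probabilities are the counts divided by 253.
Repeatedly combine the two least-probable nodes; the expected code length is the sum of the merged weights.
merge 6/253 + 14/253 → 20/253
merge 20/253 + 3/23 → 53/253
merge 3/23 + 35/253 → 68/253
merge 36/253 + 45/253 → 81/253
merge 51/253 + 53/253 → 104/253
merge 68/253 + 81/253 → 149/253
merge 104/253 + 149/253 → 1
L = 20/253 + 53/253 + 68/253 + 81/253 + 104/253 + 149/253 + 1 = 728/253 ≈ 2.877 bits/symbol.

2.877 bits/symbol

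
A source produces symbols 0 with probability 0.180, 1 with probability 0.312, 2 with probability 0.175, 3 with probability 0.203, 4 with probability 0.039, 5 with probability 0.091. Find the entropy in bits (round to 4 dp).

2.3738 bits

H = −Σ pᵢ log₂ pᵢ.
−0.180·log₂(0.180) = 0.4453
−0.312·log₂(0.312) = 0.5243
−0.175·log₂(0.175) = 0.4401
−0.203·log₂(0.203) = 0.4670
−0.039·log₂(0.039) = 0.1825
−0.091·log₂(0.091) = 0.3147
Sum ≈ 2.3738 → 2.3738 bits.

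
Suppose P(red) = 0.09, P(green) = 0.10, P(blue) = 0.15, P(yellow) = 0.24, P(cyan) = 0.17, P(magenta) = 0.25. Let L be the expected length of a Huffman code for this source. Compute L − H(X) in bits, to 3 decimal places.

Entropy H = −Σ p log₂ p ≈ 2.4841 bits.
Huffman merges: 9/100+1/10→19/100; 3/20+17/100→8/25; 19/100+6/25→43/100; 1/4+8/25→57/100; 43/100+57/100→1. L = 251/100 ≈ 2.5100.
L − H = 2.5100 − 2.4841 = 0.026 bits.

0.026 bits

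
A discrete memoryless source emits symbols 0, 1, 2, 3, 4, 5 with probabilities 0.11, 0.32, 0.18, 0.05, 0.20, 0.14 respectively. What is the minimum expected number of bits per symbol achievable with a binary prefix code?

2.46 bits/symbol

Repeatedly combine the two least-probable nodes; the expected code length is the sum of the merged weights.
merge 1/20 + 11/100 → 4/25
merge 7/50 + 4/25 → 3/10
merge 9/50 + 1/5 → 19/50
merge 3/10 + 8/25 → 31/50
merge 19/50 + 31/50 → 1
L = 4/25 + 3/10 + 19/50 + 31/50 + 1 = 123/50 = 2.46 bits/symbol.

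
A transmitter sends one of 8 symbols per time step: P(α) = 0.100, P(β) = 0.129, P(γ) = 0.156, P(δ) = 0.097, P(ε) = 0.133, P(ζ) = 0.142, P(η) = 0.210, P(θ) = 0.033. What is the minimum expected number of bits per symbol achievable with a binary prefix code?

Repeatedly combine the two least-probable nodes; the expected code length is the sum of the merged weights.
merge 33/1000 + 97/1000 → 13/100
merge 1/10 + 129/1000 → 229/1000
merge 13/100 + 133/1000 → 263/1000
merge 71/500 + 39/250 → 149/500
merge 21/100 + 229/1000 → 439/1000
merge 263/1000 + 149/500 → 561/1000
merge 439/1000 + 561/1000 → 1
L = 13/100 + 229/1000 + 263/1000 + 149/500 + 439/1000 + 561/1000 + 1 = 73/25 = 2.92 bits/symbol.

2.92 bits/symbol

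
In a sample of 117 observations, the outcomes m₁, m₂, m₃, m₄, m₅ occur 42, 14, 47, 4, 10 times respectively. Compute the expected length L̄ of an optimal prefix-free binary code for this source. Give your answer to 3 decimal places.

1.957 bits/symbol

Probabilities are the counts divided by 117.
Repeatedly combine the two least-probable nodes; the expected code length is the sum of the merged weights.
merge 4/117 + 10/117 → 14/117
merge 14/117 + 14/117 → 28/117
merge 28/117 + 14/39 → 70/117
merge 47/117 + 70/117 → 1
L = 14/117 + 28/117 + 70/117 + 1 = 229/117 ≈ 1.957 bits/symbol.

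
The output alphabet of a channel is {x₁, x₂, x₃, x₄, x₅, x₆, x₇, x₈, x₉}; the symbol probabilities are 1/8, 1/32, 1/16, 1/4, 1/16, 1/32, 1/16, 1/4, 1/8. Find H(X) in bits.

2.8125 bits

Each probability is a power of 1/2, so log₂(1/p) is an integer.
H = Σ p·log₂(1/p) = 1/8·3 + 1/32·5 + 1/16·4 + 1/4·2 + 1/16·4 + 1/32·5 + 1/16·4 + 1/4·2 + 1/8·3 = 2.8125 bits.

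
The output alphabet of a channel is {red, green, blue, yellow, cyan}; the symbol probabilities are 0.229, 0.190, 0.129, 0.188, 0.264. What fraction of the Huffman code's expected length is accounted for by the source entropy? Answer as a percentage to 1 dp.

Entropy H = −Σ p log₂ p ≈ 2.2839 bits.
Huffman merges: 129/1000+47/250→317/1000; 19/100+229/1000→419/1000; 33/125+317/1000→581/1000; 419/1000+581/1000→1. L = 2317/1000 ≈ 2.3170.
Efficiency = H/L = 2.2839/2.3170 = 98.6%.

98.6%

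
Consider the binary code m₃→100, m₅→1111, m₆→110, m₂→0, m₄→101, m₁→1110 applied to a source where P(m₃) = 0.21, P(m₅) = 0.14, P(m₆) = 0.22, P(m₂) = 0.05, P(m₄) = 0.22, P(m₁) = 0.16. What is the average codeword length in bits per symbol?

3.2 bits/symbol

L̄ = Σ pᵢ·ℓᵢ = 0.21·3 + 0.14·4 + 0.22·3 + 0.05·1 + 0.22·3 + 0.16·4 = 3.2 bits/symbol.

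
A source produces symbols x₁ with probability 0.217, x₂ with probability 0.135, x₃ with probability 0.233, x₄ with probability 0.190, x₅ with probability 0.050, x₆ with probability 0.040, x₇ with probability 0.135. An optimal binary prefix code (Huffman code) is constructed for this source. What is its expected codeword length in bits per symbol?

2.64 bits/symbol

Repeatedly combine the two least-probable nodes; the expected code length is the sum of the merged weights.
merge 1/25 + 1/20 → 9/100
merge 9/100 + 27/200 → 9/40
merge 27/200 + 19/100 → 13/40
merge 217/1000 + 9/40 → 221/500
merge 233/1000 + 13/40 → 279/500
merge 221/500 + 279/500 → 1
L = 9/100 + 9/40 + 13/40 + 221/500 + 279/500 + 1 = 66/25 = 2.64 bits/symbol.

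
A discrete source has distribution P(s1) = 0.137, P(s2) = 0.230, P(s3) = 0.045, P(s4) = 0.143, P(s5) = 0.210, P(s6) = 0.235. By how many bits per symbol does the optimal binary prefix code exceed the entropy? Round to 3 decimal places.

0.060 bits

Entropy H = −Σ p log₂ p ≈ 2.4469 bits.
Huffman merges: 9/200+137/1000→91/500; 143/1000+91/500→13/40; 21/100+23/100→11/25; 47/200+13/40→14/25; 11/25+14/25→1. L = 2507/1000 ≈ 2.5070.
L − H = 2.5070 − 2.4469 = 0.060 bits.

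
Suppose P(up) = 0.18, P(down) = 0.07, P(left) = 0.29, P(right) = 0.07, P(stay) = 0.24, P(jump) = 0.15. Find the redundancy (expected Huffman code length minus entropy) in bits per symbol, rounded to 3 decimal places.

Entropy H = −Σ p log₂ p ≈ 2.4050 bits.
Huffman merges: 7/100+7/100→7/50; 7/50+3/20→29/100; 9/50+6/25→21/50; 29/100+29/100→29/50; 21/50+29/50→1. L = 243/100 ≈ 2.4300.
L − H = 2.4300 − 2.4050 = 0.025 bits.

0.025 bits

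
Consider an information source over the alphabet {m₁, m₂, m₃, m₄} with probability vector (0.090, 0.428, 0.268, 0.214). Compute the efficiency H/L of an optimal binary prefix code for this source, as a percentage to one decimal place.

97.1%

Entropy H = −Σ p log₂ p ≈ 1.8218 bits.
Huffman merges: 9/100+107/500→38/125; 67/250+38/125→143/250; 107/250+143/250→1. L = 469/250 ≈ 1.8760.
Efficiency = H/L = 1.8218/1.8760 = 97.1%.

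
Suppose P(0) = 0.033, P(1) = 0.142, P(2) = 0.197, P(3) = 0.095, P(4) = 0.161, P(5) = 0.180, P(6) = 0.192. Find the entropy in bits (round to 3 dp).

H = −Σ pᵢ log₂ pᵢ.
−0.033·log₂(0.033) = 0.1624
−0.142·log₂(0.142) = 0.3999
−0.197·log₂(0.197) = 0.4617
−0.095·log₂(0.095) = 0.3226
−0.161·log₂(0.161) = 0.4242
−0.180·log₂(0.180) = 0.4453
−0.192·log₂(0.192) = 0.4571
Sum ≈ 2.6733 → 2.673 bits.

2.673 bits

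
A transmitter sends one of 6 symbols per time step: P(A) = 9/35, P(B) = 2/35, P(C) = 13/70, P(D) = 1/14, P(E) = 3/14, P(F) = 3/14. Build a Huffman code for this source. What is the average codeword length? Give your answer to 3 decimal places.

Repeatedly combine the two least-probable nodes; the expected code length is the sum of the merged weights.
merge 2/35 + 1/14 → 9/70
merge 9/70 + 13/70 → 11/35
merge 3/14 + 3/14 → 3/7
merge 9/35 + 11/35 → 4/7
merge 3/7 + 4/7 → 1
L = 9/70 + 11/35 + 3/7 + 4/7 + 1 = 171/70 ≈ 2.443 bits/symbol.

2.443 bits/symbol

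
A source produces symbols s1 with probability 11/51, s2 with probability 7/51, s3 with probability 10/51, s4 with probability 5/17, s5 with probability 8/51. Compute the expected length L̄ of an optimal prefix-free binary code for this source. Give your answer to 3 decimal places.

2.294 bits/symbol

Repeatedly combine the two least-probable nodes; the expected code length is the sum of the merged weights.
merge 7/51 + 8/51 → 5/17
merge 10/51 + 11/51 → 7/17
merge 5/17 + 5/17 → 10/17
merge 7/17 + 10/17 → 1
L = 5/17 + 7/17 + 10/17 + 1 = 39/17 ≈ 2.294 bits/symbol.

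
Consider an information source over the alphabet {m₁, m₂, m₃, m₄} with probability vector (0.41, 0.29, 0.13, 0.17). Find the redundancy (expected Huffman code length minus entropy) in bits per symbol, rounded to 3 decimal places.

0.027 bits

Entropy H = −Σ p log₂ p ≈ 1.8625 bits.
Huffman merges: 13/100+17/100→3/10; 29/100+3/10→59/100; 41/100+59/100→1. L = 189/100 ≈ 1.8900.
L − H = 1.8900 − 1.8625 = 0.027 bits.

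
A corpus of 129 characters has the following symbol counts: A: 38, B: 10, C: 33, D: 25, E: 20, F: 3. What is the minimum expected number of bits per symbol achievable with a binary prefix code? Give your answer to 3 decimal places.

2.357 bits/symbol

Probabilities are the counts divided by 129.
Repeatedly combine the two least-probable nodes; the expected code length is the sum of the merged weights.
merge 1/43 + 10/129 → 13/129
merge 13/129 + 20/129 → 11/43
merge 25/129 + 11/43 → 58/129
merge 11/43 + 38/129 → 71/129
merge 58/129 + 71/129 → 1
L = 13/129 + 11/43 + 58/129 + 71/129 + 1 = 304/129 ≈ 2.357 bits/symbol.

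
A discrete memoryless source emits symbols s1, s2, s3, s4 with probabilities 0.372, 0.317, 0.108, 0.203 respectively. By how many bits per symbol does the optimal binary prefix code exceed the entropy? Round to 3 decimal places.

0.069 bits

Entropy H = −Σ p log₂ p ≈ 1.8699 bits.
Huffman merges: 27/250+203/1000→311/1000; 311/1000+317/1000→157/250; 93/250+157/250→1. L = 1939/1000 ≈ 1.9390.
L − H = 1.9390 − 1.8699 = 0.069 bits.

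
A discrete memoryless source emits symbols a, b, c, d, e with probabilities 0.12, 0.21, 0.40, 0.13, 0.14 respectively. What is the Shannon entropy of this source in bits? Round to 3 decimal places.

2.148 bits

H = −Σ pᵢ log₂ pᵢ.
−0.12·log₂(0.12) = 0.3671
−0.21·log₂(0.21) = 0.4728
−0.40·log₂(0.40) = 0.5288
−0.13·log₂(0.13) = 0.3826
−0.14·log₂(0.14) = 0.3971
Sum ≈ 2.1484 → 2.148 bits.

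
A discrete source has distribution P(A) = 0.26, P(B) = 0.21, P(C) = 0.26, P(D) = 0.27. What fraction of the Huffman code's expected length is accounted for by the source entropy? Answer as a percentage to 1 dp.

99.7%

Entropy H = −Σ p log₂ p ≈ 1.9934 bits.
Huffman merges: 21/100+13/50→47/100; 13/50+27/100→53/100; 47/100+53/100→1. L = 2 ≈ 2.0000.
Efficiency = H/L = 1.9934/2.0000 = 99.7%.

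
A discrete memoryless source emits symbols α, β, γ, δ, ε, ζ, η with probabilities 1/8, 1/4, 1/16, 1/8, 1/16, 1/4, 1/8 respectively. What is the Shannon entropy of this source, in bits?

2.625 bits

Each probability is a power of 1/2, so log₂(1/p) is an integer.
H = Σ p·log₂(1/p) = 1/8·3 + 1/4·2 + 1/16·4 + 1/8·3 + 1/16·4 + 1/4·2 + 1/8·3 = 2.625 bits.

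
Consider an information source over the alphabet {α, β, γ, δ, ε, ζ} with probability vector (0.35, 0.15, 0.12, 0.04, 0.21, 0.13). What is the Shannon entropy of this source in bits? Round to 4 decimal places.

H = −Σ pᵢ log₂ pᵢ.
−0.35·log₂(0.35) = 0.5301
−0.15·log₂(0.15) = 0.4105
−0.12·log₂(0.12) = 0.3671
−0.04·log₂(0.04) = 0.1858
−0.21·log₂(0.21) = 0.4728
−0.13·log₂(0.13) = 0.3826
Sum ≈ 2.3489 → 2.3489 bits.

2.3489 bits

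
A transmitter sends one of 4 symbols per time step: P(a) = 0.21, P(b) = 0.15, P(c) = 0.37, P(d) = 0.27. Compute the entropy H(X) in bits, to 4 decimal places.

H = −Σ pᵢ log₂ pᵢ.
−0.21·log₂(0.21) = 0.4728
−0.15·log₂(0.15) = 0.4105
−0.37·log₂(0.37) = 0.5307
−0.27·log₂(0.27) = 0.5100
Sum ≈ 1.9241 → 1.9241 bits.

1.9241 bits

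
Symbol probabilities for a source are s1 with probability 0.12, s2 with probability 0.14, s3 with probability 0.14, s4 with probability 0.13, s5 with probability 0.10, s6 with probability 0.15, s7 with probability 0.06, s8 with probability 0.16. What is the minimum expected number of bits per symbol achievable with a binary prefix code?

Repeatedly combine the two least-probable nodes; the expected code length is the sum of the merged weights.
merge 3/50 + 1/10 → 4/25
merge 3/25 + 13/100 → 1/4
merge 7/50 + 7/50 → 7/25
merge 3/20 + 4/25 → 31/100
merge 4/25 + 1/4 → 41/100
merge 7/25 + 31/100 → 59/100
merge 41/100 + 59/100 → 1
L = 4/25 + 1/4 + 7/25 + 31/100 + 41/100 + 59/100 + 1 = 3 bits/symbol.

3 bits/symbol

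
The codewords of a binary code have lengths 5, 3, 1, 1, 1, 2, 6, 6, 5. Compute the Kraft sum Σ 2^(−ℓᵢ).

With common denominator 2^6 = 64: Σ 2^(−ℓᵢ) = 2/64 + 8/64 + 32/64 + 32/64 + 32/64 + 16/64 + 1/64 + 1/64 + 2/64 = 126/64 = 1.96875.

1.96875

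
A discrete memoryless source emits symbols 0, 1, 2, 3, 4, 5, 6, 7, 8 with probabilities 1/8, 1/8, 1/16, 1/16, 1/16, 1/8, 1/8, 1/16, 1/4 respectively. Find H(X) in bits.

Each probability is a power of 1/2, so log₂(1/p) is an integer.
H = Σ p·log₂(1/p) = 1/8·3 + 1/8·3 + 1/16·4 + 1/16·4 + 1/16·4 + 1/8·3 + 1/8·3 + 1/16·4 + 1/4·2 = 3 bits.

3 bits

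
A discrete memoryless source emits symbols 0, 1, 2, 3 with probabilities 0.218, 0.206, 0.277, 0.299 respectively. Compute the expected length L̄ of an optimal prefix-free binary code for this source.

Repeatedly combine the two least-probable nodes; the expected code length is the sum of the merged weights.
merge 103/500 + 109/500 → 53/125
merge 277/1000 + 299/1000 → 72/125
merge 53/125 + 72/125 → 1
L = 53/125 + 72/125 + 1 = 2 bits/symbol.

2 bits/symbol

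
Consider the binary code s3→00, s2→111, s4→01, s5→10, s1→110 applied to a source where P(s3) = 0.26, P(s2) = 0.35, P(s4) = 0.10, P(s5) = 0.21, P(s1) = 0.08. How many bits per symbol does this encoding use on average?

L̄ = Σ pᵢ·ℓᵢ = 0.26·2 + 0.35·3 + 0.10·2 + 0.21·2 + 0.08·3 = 2.43 bits/symbol.

2.43 bits/symbol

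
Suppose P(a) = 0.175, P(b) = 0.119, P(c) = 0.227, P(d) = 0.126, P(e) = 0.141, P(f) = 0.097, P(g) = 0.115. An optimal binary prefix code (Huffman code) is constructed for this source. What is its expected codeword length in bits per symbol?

2.773 bits/symbol

Repeatedly combine the two least-probable nodes; the expected code length is the sum of the merged weights.
merge 97/1000 + 23/200 → 53/250
merge 119/1000 + 63/500 → 49/200
merge 141/1000 + 7/40 → 79/250
merge 53/250 + 227/1000 → 439/1000
merge 49/200 + 79/250 → 561/1000
merge 439/1000 + 561/1000 → 1
L = 53/250 + 49/200 + 79/250 + 439/1000 + 561/1000 + 1 = 2773/1000 = 2.773 bits/symbol.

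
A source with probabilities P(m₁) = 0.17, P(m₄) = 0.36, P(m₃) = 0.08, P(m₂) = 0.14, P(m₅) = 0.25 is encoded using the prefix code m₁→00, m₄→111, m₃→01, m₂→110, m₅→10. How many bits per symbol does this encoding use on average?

L̄ = Σ pᵢ·ℓᵢ = 0.17·2 + 0.36·3 + 0.08·2 + 0.14·3 + 0.25·2 = 2.5 bits/symbol.

2.5 bits/symbol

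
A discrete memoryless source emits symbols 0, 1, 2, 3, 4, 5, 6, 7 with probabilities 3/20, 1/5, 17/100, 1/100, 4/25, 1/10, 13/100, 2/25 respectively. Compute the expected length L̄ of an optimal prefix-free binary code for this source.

Repeatedly combine the two least-probable nodes; the expected code length is the sum of the merged weights.
merge 1/100 + 2/25 → 9/100
merge 9/100 + 1/10 → 19/100
merge 13/100 + 3/20 → 7/25
merge 4/25 + 17/100 → 33/100
merge 19/100 + 1/5 → 39/100
merge 7/25 + 33/100 → 61/100
merge 39/100 + 61/100 → 1
L = 9/100 + 19/100 + 7/25 + 33/100 + 39/100 + 61/100 + 1 = 289/100 = 2.89 bits/symbol.

2.89 bits/symbol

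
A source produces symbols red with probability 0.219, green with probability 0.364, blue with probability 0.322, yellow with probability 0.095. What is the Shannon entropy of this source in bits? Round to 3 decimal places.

1.860 bits

H = −Σ pᵢ log₂ pᵢ.
−0.219·log₂(0.219) = 0.4798
−0.364·log₂(0.364) = 0.5307
−0.322·log₂(0.322) = 0.5264
−0.095·log₂(0.095) = 0.3226
Sum ≈ 1.8596 → 1.860 bits.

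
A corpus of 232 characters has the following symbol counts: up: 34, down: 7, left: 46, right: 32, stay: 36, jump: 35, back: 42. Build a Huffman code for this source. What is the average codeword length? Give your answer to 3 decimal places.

2.789 bits/symbol

Probabilities are the counts divided by 232.
Repeatedly combine the two least-probable nodes; the expected code length is the sum of the merged weights.
merge 7/232 + 4/29 → 39/232
merge 17/116 + 35/232 → 69/232
merge 9/58 + 39/232 → 75/232
merge 21/116 + 23/116 → 11/29
merge 69/232 + 75/232 → 18/29
merge 11/29 + 18/29 → 1
L = 39/232 + 69/232 + 75/232 + 11/29 + 18/29 + 1 = 647/232 ≈ 2.789 bits/symbol.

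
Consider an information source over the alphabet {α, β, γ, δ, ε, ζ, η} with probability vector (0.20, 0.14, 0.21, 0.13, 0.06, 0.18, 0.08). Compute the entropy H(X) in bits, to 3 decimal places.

2.697 bits

H = −Σ pᵢ log₂ pᵢ.
−0.20·log₂(0.20) = 0.4644
−0.14·log₂(0.14) = 0.3971
−0.21·log₂(0.21) = 0.4728
−0.13·log₂(0.13) = 0.3826
−0.06·log₂(0.06) = 0.2435
−0.18·log₂(0.18) = 0.4453
−0.08·log₂(0.08) = 0.2915
Sum ≈ 2.6973 → 2.697 bits.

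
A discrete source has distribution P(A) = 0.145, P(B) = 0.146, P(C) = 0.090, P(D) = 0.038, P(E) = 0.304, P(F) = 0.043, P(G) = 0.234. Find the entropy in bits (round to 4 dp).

H = −Σ pᵢ log₂ pᵢ.
−0.145·log₂(0.145) = 0.4040
−0.146·log₂(0.146) = 0.4053
−0.090·log₂(0.090) = 0.3127
−0.038·log₂(0.038) = 0.1793
−0.304·log₂(0.304) = 0.5222
−0.043·log₂(0.043) = 0.1952
−0.234·log₂(0.234) = 0.4903
Sum ≈ 2.5089 → 2.5089 bits.

2.5089 bits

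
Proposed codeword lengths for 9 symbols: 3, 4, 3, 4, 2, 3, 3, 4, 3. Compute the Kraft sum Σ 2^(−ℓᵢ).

With common denominator 2^4 = 16: Σ 2^(−ℓᵢ) = 2/16 + 1/16 + 2/16 + 1/16 + 4/16 + 2/16 + 2/16 + 1/16 + 2/16 = 17/16 = 1.0625.

1.0625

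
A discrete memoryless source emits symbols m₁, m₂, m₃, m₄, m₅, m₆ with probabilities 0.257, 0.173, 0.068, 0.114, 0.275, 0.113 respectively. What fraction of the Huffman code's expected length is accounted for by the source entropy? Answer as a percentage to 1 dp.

Entropy H = −Σ p log₂ p ≈ 2.4302 bits.
Huffman merges: 17/250+113/1000→181/1000; 57/500+173/1000→287/1000; 181/1000+257/1000→219/500; 11/40+287/1000→281/500; 219/500+281/500→1. L = 617/250 ≈ 2.4680.
Efficiency = H/L = 2.4302/2.4680 = 98.5%.

98.5%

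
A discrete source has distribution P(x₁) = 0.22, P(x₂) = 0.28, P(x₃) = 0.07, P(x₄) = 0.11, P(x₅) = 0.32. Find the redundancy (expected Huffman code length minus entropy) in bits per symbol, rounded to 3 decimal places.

0.040 bits

Entropy H = −Σ p log₂ p ≈ 2.1397 bits.
Huffman merges: 7/100+11/100→9/50; 9/50+11/50→2/5; 7/25+8/25→3/5; 2/5+3/5→1. L = 109/50 ≈ 2.1800.
L − H = 2.1800 − 2.1397 = 0.040 bits.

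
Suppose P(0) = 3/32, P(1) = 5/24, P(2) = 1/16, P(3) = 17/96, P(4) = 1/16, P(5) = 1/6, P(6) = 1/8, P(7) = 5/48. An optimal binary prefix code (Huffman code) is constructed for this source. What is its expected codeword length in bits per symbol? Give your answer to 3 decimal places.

Repeatedly combine the two least-probable nodes; the expected code length is the sum of the merged weights.
merge 1/16 + 1/16 → 1/8
merge 3/32 + 5/48 → 19/96
merge 1/8 + 1/8 → 1/4
merge 1/6 + 17/96 → 11/32
merge 19/96 + 5/24 → 13/32
merge 1/4 + 11/32 → 19/32
merge 13/32 + 19/32 → 1
L = 1/8 + 19/96 + 1/4 + 11/32 + 13/32 + 19/32 + 1 = 35/12 ≈ 2.917 bits/symbol.

2.917 bits/symbol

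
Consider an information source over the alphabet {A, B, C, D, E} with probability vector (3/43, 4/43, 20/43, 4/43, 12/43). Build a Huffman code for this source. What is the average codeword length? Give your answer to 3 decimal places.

1.953 bits/symbol

Repeatedly combine the two least-probable nodes; the expected code length is the sum of the merged weights.
merge 3/43 + 4/43 → 7/43
merge 4/43 + 7/43 → 11/43
merge 11/43 + 12/43 → 23/43
merge 20/43 + 23/43 → 1
L = 7/43 + 11/43 + 23/43 + 1 = 84/43 ≈ 1.953 bits/symbol.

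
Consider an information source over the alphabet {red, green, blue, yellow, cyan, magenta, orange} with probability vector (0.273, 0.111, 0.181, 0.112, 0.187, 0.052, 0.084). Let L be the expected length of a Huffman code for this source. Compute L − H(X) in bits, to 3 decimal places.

0.038 bits

Entropy H = −Σ p log₂ p ≈ 2.6377 bits.
Huffman merges: 13/250+21/250→17/125; 111/1000+14/125→223/1000; 17/125+181/1000→317/1000; 187/1000+223/1000→41/100; 273/1000+317/1000→59/100; 41/100+59/100→1. L = 669/250 ≈ 2.6760.
L − H = 2.6760 − 2.6377 = 0.038 bits.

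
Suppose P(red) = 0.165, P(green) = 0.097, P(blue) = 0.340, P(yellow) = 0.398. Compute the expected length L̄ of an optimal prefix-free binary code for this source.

1.864 bits/symbol

Repeatedly combine the two least-probable nodes; the expected code length is the sum of the merged weights.
merge 97/1000 + 33/200 → 131/500
merge 131/500 + 17/50 → 301/500
merge 199/500 + 301/500 → 1
L = 131/500 + 301/500 + 1 = 233/125 = 1.864 bits/symbol.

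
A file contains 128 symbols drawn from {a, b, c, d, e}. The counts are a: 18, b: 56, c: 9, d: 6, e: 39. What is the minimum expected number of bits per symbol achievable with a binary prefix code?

1.9375 bits/symbol

Probabilities are the counts divided by 128.
Repeatedly combine the two least-probable nodes; the expected code length is the sum of the merged weights.
merge 3/64 + 9/128 → 15/128
merge 15/128 + 9/64 → 33/128
merge 33/128 + 39/128 → 9/16
merge 7/16 + 9/16 → 1
L = 15/128 + 33/128 + 9/16 + 1 = 31/16 = 1.9375 bits/symbol.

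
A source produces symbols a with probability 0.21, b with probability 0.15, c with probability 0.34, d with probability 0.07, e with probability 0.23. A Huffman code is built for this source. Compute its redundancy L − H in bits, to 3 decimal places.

Entropy H = −Σ p log₂ p ≈ 2.1688 bits.
Huffman merges: 7/100+3/20→11/50; 21/100+11/50→43/100; 23/100+17/50→57/100; 43/100+57/100→1. L = 111/50 ≈ 2.2200.
L − H = 2.2200 − 2.1688 = 0.051 bits.

0.051 bits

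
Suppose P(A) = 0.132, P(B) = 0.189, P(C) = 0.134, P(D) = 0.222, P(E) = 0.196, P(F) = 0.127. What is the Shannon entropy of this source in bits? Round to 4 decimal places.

2.5494 bits

H = −Σ pᵢ log₂ pᵢ.
−0.132·log₂(0.132) = 0.3856
−0.189·log₂(0.189) = 0.4543
−0.134·log₂(0.134) = 0.3886
−0.222·log₂(0.222) = 0.4820
−0.196·log₂(0.196) = 0.4608
−0.127·log₂(0.127) = 0.3781
Sum ≈ 2.5494 → 2.5494 bits.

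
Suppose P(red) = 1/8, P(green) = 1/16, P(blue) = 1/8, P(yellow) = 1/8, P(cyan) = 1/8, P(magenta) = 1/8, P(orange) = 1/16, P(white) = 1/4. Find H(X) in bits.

2.875 bits

Each probability is a power of 1/2, so log₂(1/p) is an integer.
H = Σ p·log₂(1/p) = 1/8·3 + 1/16·4 + 1/8·3 + 1/8·3 + 1/8·3 + 1/8·3 + 1/16·4 + 1/4·2 = 2.875 bits.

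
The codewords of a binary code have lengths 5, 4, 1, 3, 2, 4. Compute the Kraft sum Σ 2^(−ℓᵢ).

With common denominator 2^5 = 32: Σ 2^(−ℓᵢ) = 1/32 + 2/32 + 16/32 + 4/32 + 8/32 + 2/32 = 33/32 = 1.03125.

1.03125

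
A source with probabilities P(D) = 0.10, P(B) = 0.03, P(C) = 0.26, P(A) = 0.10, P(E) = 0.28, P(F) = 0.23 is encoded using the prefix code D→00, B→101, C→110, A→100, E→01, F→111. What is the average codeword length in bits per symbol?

2.62 bits/symbol

L̄ = Σ pᵢ·ℓᵢ = 0.10·2 + 0.03·3 + 0.26·3 + 0.10·3 + 0.28·2 + 0.23·3 = 2.62 bits/symbol.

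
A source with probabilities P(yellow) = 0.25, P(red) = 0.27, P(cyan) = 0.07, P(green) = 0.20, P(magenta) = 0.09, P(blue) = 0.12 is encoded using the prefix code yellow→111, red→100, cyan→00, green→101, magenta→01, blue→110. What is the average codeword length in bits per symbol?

2.84 bits/symbol

L̄ = Σ pᵢ·ℓᵢ = 0.25·3 + 0.27·3 + 0.07·2 + 0.20·3 + 0.09·2 + 0.12·3 = 2.84 bits/symbol.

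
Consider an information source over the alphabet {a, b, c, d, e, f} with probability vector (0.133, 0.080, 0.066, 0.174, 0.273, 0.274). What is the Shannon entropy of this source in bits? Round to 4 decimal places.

2.3995 bits

H = −Σ pᵢ log₂ pᵢ.
−0.133·log₂(0.133) = 0.3871
−0.080·log₂(0.080) = 0.2915
−0.066·log₂(0.066) = 0.2588
−0.174·log₂(0.174) = 0.4390
−0.273·log₂(0.273) = 0.5113
−0.274·log₂(0.274) = 0.5118
Sum ≈ 2.3995 → 2.3995 bits.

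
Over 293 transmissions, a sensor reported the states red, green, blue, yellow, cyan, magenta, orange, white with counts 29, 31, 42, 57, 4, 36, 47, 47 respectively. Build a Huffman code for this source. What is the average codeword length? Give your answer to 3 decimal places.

Probabilities are the counts divided by 293.
Repeatedly combine the two least-probable nodes; the expected code length is the sum of the merged weights.
merge 4/293 + 29/293 → 33/293
merge 31/293 + 33/293 → 64/293
merge 36/293 + 42/293 → 78/293
merge 47/293 + 47/293 → 94/293
merge 57/293 + 64/293 → 121/293
merge 78/293 + 94/293 → 172/293
merge 121/293 + 172/293 → 1
L = 33/293 + 64/293 + 78/293 + 94/293 + 121/293 + 172/293 + 1 = 855/293 ≈ 2.918 bits/symbol.

2.918 bits/symbol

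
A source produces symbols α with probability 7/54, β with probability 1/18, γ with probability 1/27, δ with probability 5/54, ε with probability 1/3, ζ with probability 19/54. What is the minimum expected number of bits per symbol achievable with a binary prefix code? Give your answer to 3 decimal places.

Repeatedly combine the two least-probable nodes; the expected code length is the sum of the merged weights.
merge 1/27 + 1/18 → 5/54
merge 5/54 + 5/54 → 5/27
merge 7/54 + 5/27 → 17/54
merge 17/54 + 1/3 → 35/54
merge 19/54 + 35/54 → 1
L = 5/54 + 5/27 + 17/54 + 35/54 + 1 = 121/54 ≈ 2.241 bits/symbol.

2.241 bits/symbol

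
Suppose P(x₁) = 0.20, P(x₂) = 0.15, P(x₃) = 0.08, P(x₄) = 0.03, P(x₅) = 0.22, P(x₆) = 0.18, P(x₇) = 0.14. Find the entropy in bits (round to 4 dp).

2.6412 bits

H = −Σ pᵢ log₂ pᵢ.
−0.20·log₂(0.20) = 0.4644
−0.15·log₂(0.15) = 0.4105
−0.08·log₂(0.08) = 0.2915
−0.03·log₂(0.03) = 0.1518
−0.22·log₂(0.22) = 0.4806
−0.18·log₂(0.18) = 0.4453
−0.14·log₂(0.14) = 0.3971
Sum ≈ 2.6412 → 2.6412 bits.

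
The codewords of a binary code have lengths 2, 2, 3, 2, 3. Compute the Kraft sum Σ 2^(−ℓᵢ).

With common denominator 2^3 = 8: Σ 2^(−ℓᵢ) = 2/8 + 2/8 + 1/8 + 2/8 + 1/8 = 8/8 = 1.

1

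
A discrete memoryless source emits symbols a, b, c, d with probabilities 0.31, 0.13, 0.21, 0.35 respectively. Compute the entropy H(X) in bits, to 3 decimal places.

H = −Σ pᵢ log₂ pᵢ.
−0.31·log₂(0.31) = 0.5238
−0.13·log₂(0.13) = 0.3826
−0.21·log₂(0.21) = 0.4728
−0.35·log₂(0.35) = 0.5301
Sum ≈ 1.9094 → 1.909 bits.

1.909 bits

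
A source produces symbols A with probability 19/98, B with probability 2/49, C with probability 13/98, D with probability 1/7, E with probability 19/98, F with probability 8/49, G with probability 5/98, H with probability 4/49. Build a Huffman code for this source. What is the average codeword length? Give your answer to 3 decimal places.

Repeatedly combine the two least-probable nodes; the expected code length is the sum of the merged weights.
merge 2/49 + 5/98 → 9/98
merge 4/49 + 9/98 → 17/98
merge 13/98 + 1/7 → 27/98
merge 8/49 + 17/98 → 33/98
merge 19/98 + 19/98 → 19/49
merge 27/98 + 33/98 → 30/49
merge 19/49 + 30/49 → 1
L = 9/98 + 17/98 + 27/98 + 33/98 + 19/49 + 30/49 + 1 = 141/49 ≈ 2.878 bits/symbol.

2.878 bits/symbol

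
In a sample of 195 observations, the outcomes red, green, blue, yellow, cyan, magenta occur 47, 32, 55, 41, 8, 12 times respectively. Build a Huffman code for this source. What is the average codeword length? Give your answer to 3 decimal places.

2.369 bits/symbol

Probabilities are the counts divided by 195.
Repeatedly combine the two least-probable nodes; the expected code length is the sum of the merged weights.
merge 8/195 + 4/65 → 4/39
merge 4/39 + 32/195 → 4/15
merge 41/195 + 47/195 → 88/195
merge 4/15 + 11/39 → 107/195
merge 88/195 + 107/195 → 1
L = 4/39 + 4/15 + 88/195 + 107/195 + 1 = 154/65 ≈ 2.369 bits/symbol.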